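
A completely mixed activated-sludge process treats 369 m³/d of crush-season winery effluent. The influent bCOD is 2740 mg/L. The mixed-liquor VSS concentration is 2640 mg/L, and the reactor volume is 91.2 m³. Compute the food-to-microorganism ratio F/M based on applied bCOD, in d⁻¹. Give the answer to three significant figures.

F/M ≈ 4.20 d⁻¹

Food-to-microorganism ratio F/M = Q S₀ / (V X) = 369 × 2740 / (91.20 × 2640) = 4.199 d⁻¹.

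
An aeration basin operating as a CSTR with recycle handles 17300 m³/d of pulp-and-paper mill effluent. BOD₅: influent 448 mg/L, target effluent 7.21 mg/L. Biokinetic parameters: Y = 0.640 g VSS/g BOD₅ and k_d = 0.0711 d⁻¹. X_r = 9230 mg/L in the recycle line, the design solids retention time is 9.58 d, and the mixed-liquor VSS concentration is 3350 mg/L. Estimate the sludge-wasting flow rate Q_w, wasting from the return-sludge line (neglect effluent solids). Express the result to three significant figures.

Q_w ≈ 315 m³/d

Steady-state biomass mass balance: V·X·(1 + k_d·θ_c) = Y·Q·(S₀ − S)·θ_c, so V = 0.640 × 17300 × (448 − 7.21) × 9.58 / [3350 × (1 + 0.0711 × 9.58)] = 4.68×10^7 / 5632 = 8302 m³.
Q_w = (V·X)/(θ_c X_r) = 8302 × 3350 / (9.58 × 9230) = 314.5 m³/d.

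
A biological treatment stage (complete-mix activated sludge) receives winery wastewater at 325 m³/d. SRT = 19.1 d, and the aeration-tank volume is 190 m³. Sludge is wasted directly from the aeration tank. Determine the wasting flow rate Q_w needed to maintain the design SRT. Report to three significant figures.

Wasting from the aeration tank: Q_w = V / θ_c = 190.0 / 19.1 = 9.948 m³/d.

Q_w ≈ 9.95 m³/d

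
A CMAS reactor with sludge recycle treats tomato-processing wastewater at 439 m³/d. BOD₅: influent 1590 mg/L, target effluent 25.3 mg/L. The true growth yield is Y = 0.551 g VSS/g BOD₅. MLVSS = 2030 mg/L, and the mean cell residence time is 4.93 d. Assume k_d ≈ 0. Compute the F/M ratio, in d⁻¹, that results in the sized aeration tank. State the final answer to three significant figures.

F/M ≈ 0.374 d⁻¹

With k_d = 0 the design equation reduces to V = Y Q (S₀−S) θ_c / X = 0.551 × 439 × (1590 − 25.3) × 4.93 / 2030 = 919.2 m³.
F/M = applied load / biomass = Q·S₀/(V·X) = 439 × 1590 / (919.2 × 2030) = 0.3741 d⁻¹.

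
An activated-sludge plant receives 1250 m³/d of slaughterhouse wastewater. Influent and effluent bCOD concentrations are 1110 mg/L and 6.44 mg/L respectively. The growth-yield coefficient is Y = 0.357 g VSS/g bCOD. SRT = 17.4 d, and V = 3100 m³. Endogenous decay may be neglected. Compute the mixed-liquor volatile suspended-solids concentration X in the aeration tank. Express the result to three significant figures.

X ≈ 2760 mg/L

Without decay, X = Y Q (S₀−S) θ_c / V = 0.357 × 1250 × (1110 − 6.44) × 17.4 / 3100 = 2764 mg/L.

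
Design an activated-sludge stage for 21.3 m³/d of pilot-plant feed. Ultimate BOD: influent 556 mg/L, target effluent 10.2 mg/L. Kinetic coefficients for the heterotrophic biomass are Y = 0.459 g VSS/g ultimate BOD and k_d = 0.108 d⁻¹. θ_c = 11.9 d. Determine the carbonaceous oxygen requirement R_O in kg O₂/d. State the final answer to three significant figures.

Observed yield with endogenous decay: Y_obs = Y / (1 + k_d·θ_c) = 0.459 / (1 + 0.108 × 11.9) = 0.459 / 2.285 = 0.2009 g VSS/g ultimate BOD.
Substrate removed = Q·(S₀ − S) = 21.3 m³/d × (556 − 10.2) g/m³ = 1.16×10^4 g/d = 11.63 kg/d.
Biomass synthesised: P_X = Y_obs × 11.63 = 2.335 kg VSS/d.
Carbonaceous O₂ demand = substrate oxidised − cell-mass equivalent = 11.63 − 1.42 × 2.335 = 8.310 kg O₂/d.

R_O ≈ 8.31 kg O₂/d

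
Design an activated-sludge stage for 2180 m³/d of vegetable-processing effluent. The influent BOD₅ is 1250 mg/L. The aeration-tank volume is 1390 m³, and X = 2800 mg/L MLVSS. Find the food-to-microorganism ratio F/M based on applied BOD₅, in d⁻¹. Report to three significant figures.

Food-to-microorganism ratio F/M = Q S₀ / (V X) = 2180 × 1250 / (1390 × 2800) = 0.7002 d⁻¹.

F/M ≈ 0.700 d⁻¹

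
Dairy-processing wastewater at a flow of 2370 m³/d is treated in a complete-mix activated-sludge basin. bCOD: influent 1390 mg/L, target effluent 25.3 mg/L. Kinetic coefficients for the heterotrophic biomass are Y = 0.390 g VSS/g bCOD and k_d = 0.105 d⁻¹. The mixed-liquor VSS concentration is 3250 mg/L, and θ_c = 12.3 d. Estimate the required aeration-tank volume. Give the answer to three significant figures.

V ≈ 2080 m³

From the SRT design equation V = Y Q (S₀−S) θ_c / [X (1 + k_d θ_c)] = 0.390 × 2370 × (1390 − 25.3) × 12.3 / [3250 × (1 + 0.105 × 12.3)] = 1.55×10^7 / 7447 = 2083 m³.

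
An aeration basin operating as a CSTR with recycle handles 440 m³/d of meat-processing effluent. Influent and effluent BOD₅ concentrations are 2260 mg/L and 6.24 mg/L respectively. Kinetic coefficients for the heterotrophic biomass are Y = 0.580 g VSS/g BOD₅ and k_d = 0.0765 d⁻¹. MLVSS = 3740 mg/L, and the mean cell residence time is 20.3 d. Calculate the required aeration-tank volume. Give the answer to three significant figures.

V ≈ 1220 m³

From the SRT design equation V = Y Q (S₀−S) θ_c / [X (1 + k_d θ_c)] = 0.580 × 440 × (2260 − 6.24) × 20.3 / [3740 × (1 + 0.0765 × 20.3)] = 1.17×10^7 / 9548 = 1223 m³.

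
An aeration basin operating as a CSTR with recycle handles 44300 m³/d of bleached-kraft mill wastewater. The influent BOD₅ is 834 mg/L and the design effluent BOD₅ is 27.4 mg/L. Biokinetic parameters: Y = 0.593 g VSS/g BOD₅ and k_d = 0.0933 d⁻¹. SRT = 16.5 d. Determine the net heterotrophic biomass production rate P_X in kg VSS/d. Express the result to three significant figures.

Observed yield with endogenous decay: Y_obs = Y / (1 + k_d·θ_c) = 0.593 / (1 + 0.0933 × 16.5) = 0.593 / 2.539 = 0.2335 g VSS/g BOD₅.
ΔS = 834 − 27.4 = 806.6 mg/L, so the substrate removal rate is 44300 × 806.6/1000 = 35732 kg BOD₅/d.
P_X = Y_obs · Q(S₀ − S) = 0.2335 × 35732 = 8344 kg VSS/d.

P_X ≈ 8340 kg VSS/d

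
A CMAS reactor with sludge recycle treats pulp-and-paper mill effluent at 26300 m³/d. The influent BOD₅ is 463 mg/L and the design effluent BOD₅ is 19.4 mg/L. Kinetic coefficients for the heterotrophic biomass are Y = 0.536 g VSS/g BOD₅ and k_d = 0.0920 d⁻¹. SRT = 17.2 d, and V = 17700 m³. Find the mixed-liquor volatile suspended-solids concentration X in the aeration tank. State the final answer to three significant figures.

X ≈ 2350 mg/L

X = Y·Q·ΔS·θ_c / [V·(1 + k_d θ_c)] = 0.536 × 26300 × (463 − 19.4) × 17.2 / [17700 × (1 + 0.0920 × 17.2)] = 2353 mg/L.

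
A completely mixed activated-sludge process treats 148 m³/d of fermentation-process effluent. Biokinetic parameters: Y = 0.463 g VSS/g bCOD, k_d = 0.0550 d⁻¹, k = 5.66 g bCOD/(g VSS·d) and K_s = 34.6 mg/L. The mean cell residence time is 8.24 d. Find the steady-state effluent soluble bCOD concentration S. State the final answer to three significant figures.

S ≈ 2.50 mg/L

Effluent substrate depends only on kinetics and SRT: S = K_s(1 + k_d θ_c) / [θ_c(Yk − k_d) − 1] = 34.6 × (1 + 0.0550 × 8.24) / [8.24 × (0.463 × 5.66 − 0.0550) − 1] = 50.28 / 20.14 = 2.497 mg/L.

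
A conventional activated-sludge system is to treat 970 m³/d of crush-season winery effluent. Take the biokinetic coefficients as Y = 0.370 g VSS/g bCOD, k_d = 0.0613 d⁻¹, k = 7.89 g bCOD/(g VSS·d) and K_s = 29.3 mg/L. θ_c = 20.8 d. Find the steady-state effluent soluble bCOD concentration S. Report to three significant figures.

S ≈ 1.14 mg/L

From the Monod/SRT balance for a CMAS, S = K_s·(1+k_d θ_c)/[θ_c·(Y k − k_d) − 1] = 29.3 × (1 + 0.0613 × 20.8) / [20.8 × (0.370 × 7.89 − 0.0613) − 1] = 66.66 / 58.45 = 1.141 mg/L.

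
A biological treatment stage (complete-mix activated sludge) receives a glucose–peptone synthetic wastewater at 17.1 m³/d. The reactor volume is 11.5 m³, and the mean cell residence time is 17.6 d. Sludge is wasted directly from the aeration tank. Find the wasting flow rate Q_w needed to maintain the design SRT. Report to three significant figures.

Q_w ≈ 0.653 m³/d

Wasting from the aeration tank: Q_w = V / θ_c = 11.50 / 17.6 = 0.6534 m³/d.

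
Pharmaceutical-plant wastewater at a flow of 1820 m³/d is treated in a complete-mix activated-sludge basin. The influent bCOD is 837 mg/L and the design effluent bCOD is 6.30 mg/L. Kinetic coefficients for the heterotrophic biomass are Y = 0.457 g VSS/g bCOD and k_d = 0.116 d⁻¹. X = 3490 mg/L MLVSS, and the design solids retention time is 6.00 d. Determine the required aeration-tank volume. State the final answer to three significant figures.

V ≈ 700 m³

From the SRT design equation V = Y Q (S₀−S) θ_c / [X (1 + k_d θ_c)] = 0.457 × 1820 × (837 − 6.30) × 6.00 / [3490 × (1 + 0.116 × 6.00)] = 4.15×10^6 / 5919 = 700.4 m³.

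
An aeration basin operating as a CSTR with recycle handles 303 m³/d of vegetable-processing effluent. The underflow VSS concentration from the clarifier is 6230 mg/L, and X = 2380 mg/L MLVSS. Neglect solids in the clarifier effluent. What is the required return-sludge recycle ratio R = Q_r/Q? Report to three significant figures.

R ≈ 0.618

Mass balance around the secondary clarifier (neglecting effluent solids): R = X / (X_r − X) = 2380 / (6230 − 2380) = 0.6182.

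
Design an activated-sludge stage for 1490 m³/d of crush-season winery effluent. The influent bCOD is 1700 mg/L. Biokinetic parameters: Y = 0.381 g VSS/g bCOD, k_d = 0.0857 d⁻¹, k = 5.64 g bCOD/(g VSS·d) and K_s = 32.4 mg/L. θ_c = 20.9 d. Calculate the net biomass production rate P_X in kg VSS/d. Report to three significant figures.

P_X ≈ 345 kg VSS/d

Effluent substrate depends only on kinetics and SRT: S = K_s(1 + k_d θ_c) / [θ_c(Yk − k_d) − 1] = 32.4 × (1 + 0.0857 × 20.9) / [20.9 × (0.381 × 5.64 − 0.0857) − 1] = 90.43 / 42.12 = 2.147 mg/L.
Observed yield with endogenous decay: Y_obs = Y / (1 + k_d·θ_c) = 0.381 / (1 + 0.0857 × 20.9) = 0.381 / 2.791 = 0.1365 g VSS/g bCOD.
ΔS = 1700 − 2.15 = 1698 mg/L, so the substrate removal rate is 1490 × 1698/1000 = 2530 kg bCOD/d.
Net biomass production P_X = Y_obs × Q·(S₀ − S) = 0.1365 × 2530 = 345.3 kg VSS/d.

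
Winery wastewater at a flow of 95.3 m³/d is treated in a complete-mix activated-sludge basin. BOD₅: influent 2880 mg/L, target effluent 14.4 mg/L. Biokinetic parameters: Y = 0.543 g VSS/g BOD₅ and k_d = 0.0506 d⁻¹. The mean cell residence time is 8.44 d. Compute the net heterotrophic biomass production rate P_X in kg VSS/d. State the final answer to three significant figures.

P_X ≈ 104 kg VSS/d

Y_obs = Y / (1 + k_d θ_c) = 0.543 / (1 + 0.0506 × 8.44) = 0.543 / 1.427 = 0.3805.
Q·(S₀ − S) = 95.3 × (2880 − 14.4) × 10⁻³ = 273.1 kg/d removed.
Biomass produced: P_X = Y_obs·Q·ΔS = 0.3805 × 273.1 ≈ 103.9 kg VSS/d.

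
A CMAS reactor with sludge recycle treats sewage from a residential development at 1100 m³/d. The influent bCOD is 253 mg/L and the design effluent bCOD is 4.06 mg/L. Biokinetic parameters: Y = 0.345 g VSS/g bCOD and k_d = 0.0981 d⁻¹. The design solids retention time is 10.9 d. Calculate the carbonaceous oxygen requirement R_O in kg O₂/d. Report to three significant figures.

R_O ≈ 209 kg O₂/d

The observed yield is Y_obs = Y/(1 + k_d·θ_c) = 0.345 / (1 + 0.0981 × 10.9) = 0.345 / 2.069 = 0.1667 g VSS per g bCOD removed.
Mass of bCOD removed per day: Q(S₀ − S) = 1100 × 248.9 g/m³ = 273.8 kg/d.
P_X = Y_obs·Q·(S₀ − S) = 0.1667 × 273.8 = 45.65 kg VSS/d.
Carbonaceous O₂ demand = substrate oxidised − cell-mass equivalent = 273.8 − 1.42 × 45.65 = 209.0 kg O₂/d.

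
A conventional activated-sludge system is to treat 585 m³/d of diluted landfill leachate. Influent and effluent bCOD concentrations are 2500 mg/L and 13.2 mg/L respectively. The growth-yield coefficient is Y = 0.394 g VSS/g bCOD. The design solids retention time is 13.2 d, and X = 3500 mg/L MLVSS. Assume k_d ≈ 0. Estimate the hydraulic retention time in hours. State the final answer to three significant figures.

τ ≈ 88.7 h

V·X = Y·Q·ΔS·θ_c gives V = 0.394 × 585 × (2500 − 13.2) × 13.2 / 3500 = 2162 m³.
τ = V/Q = 2162/585 = 3.695 d, or 88.69 h.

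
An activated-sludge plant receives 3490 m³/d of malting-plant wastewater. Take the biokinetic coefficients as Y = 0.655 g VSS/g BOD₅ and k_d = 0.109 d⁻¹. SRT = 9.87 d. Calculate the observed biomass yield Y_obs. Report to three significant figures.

Y_obs = Y / (1 + k_d θ_c) = 0.655 / (1 + 0.109 × 9.87) = 0.655 / 2.076 = 0.3155.

Y_obs ≈ 0.316 g VSS/g BOD₅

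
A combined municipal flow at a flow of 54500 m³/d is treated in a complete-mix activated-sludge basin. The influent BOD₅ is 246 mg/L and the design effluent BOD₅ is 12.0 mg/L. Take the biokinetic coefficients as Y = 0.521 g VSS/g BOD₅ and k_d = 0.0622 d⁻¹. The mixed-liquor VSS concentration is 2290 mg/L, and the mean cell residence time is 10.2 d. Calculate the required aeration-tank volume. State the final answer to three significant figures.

V ≈ 18100 m³

From the SRT design equation V = Y Q (S₀−S) θ_c / [X (1 + k_d θ_c)] = 0.521 × 54500 × (246 − 12.0) × 10.2 / [2290 × (1 + 0.0622 × 10.2)] = 6.78×10^7 / 3743 = 18107 m³.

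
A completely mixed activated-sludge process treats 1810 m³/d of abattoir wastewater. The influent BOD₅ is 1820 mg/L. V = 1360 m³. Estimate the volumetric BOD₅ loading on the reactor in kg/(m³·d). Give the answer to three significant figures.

Applied BOD₅ load per unit volume = Q·S₀/V = (1810 × 1820/1000)/1360 = 2.422 kg BOD₅·m⁻³·d⁻¹.

L_v ≈ 2.42 kg BOD₅/(m³·d)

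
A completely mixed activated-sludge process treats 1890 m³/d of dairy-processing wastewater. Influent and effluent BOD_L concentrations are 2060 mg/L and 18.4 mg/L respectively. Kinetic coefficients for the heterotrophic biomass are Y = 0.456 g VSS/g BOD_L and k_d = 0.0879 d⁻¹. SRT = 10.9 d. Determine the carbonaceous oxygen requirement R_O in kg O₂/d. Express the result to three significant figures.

R_O ≈ 2580 kg O₂/d

Correct the yield for decay: Y_obs = Y/(1 + k_d θ_c) = 0.456 / (1 + 0.0879 × 10.9) = 0.456 / 1.958 = 0.2329.
Mass of BOD_L removed per day: Q(S₀ − S) = 1890 × 2042 g/m³ = 3859 kg/d.
Biomass synthesised: P_X = Y_obs × 3859 = 898.6 kg VSS/d.
Carbonaceous O₂ demand = substrate oxidised − cell-mass equivalent = 3859 − 1.42 × 898.6 = 2583 kg O₂/d.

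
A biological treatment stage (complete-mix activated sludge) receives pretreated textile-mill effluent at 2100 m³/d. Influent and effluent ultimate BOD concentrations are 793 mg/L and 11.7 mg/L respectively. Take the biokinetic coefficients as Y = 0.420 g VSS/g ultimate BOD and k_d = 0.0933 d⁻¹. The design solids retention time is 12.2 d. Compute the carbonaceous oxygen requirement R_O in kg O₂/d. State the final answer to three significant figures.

R_O ≈ 1180 kg O₂/d

The observed yield is Y_obs = Y/(1 + k_d·θ_c) = 0.420 / (1 + 0.0933 × 12.2) = 0.420 / 2.138 = 0.1964 g VSS per g ultimate BOD removed.
Q·(S₀ − S) = 2100 × (793 − 11.7) × 10⁻³ = 1641 kg/d removed.
Biomass synthesised: P_X = Y_obs × 1641 = 322.3 kg VSS/d.
Carbonaceous O₂ demand = substrate oxidised − cell-mass equivalent = 1641 − 1.42 × 322.3 = 1183 kg O₂/d.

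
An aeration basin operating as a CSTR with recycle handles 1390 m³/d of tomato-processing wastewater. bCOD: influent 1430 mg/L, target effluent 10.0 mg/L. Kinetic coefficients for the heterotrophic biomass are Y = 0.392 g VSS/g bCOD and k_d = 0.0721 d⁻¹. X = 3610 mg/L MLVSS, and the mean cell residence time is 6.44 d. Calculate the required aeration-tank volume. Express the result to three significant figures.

V ≈ 943 m³

Steady-state biomass mass balance: V·X·(1 + k_d·θ_c) = Y·Q·(S₀ − S)·θ_c, so V = 0.392 × 1390 × (1430 − 10.0) × 6.44 / [3610 × (1 + 0.0721 × 6.44)] = 4.98×10^6 / 5286 = 942.6 m³.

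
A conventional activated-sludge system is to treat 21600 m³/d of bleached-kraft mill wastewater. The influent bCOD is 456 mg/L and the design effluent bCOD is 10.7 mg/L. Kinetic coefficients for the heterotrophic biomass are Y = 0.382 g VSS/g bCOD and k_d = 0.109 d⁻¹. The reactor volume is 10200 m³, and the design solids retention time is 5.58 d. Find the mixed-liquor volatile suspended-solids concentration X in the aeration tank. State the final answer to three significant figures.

X ≈ 1250 mg/L

X = Y·Q·ΔS·θ_c / [V·(1 + k_d θ_c)] = 0.382 × 21600 × (456 − 10.7) × 5.58 / [10200 × (1 + 0.109 × 5.58)] = 1250 mg/L.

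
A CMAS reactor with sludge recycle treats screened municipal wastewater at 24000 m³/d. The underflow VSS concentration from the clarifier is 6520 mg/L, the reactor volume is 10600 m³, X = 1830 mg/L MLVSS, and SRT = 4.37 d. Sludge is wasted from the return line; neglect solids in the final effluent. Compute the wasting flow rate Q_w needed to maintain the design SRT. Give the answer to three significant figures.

Q_w ≈ 681 m³/d

Wasting from the return line (neglecting effluent solids): Q_w = V·X / (θ_c·X_r) = 10600 × 1830 / (4.37 × 6520) = 680.8 m³/d.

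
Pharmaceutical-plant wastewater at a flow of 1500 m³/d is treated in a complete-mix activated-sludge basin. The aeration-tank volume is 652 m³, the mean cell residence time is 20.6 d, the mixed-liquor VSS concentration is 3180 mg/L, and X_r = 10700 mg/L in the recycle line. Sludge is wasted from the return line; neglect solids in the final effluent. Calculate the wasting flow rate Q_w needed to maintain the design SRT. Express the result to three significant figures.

Q_w = (V·X)/(θ_c X_r) = 652.0 × 3180 / (20.6 × 10700) = 9.406 m³/d.

Q_w ≈ 9.41 m³/d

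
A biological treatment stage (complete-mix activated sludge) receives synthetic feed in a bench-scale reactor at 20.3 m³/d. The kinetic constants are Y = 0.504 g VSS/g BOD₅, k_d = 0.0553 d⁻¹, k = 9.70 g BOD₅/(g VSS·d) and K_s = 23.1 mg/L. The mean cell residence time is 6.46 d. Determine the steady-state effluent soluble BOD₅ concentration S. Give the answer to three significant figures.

Effluent substrate depends only on kinetics and SRT: S = K_s(1 + k_d θ_c) / [θ_c(Yk − k_d) − 1] = 23.1 × (1 + 0.0553 × 6.46) / [6.46 × (0.504 × 9.70 − 0.0553) − 1] = 31.35 / 30.22 = 1.037 mg/L.

S ≈ 1.04 mg/L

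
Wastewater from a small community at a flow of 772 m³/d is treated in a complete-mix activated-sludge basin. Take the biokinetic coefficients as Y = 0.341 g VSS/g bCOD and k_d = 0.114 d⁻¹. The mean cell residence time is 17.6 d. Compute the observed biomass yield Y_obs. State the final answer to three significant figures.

Y_obs ≈ 0.113 g VSS/g bCOD

The observed yield is Y_obs = Y/(1 + k_d·θ_c) = 0.341 / (1 + 0.114 × 17.6) = 0.341 / 3.006 = 0.1134 g VSS per g bCOD removed.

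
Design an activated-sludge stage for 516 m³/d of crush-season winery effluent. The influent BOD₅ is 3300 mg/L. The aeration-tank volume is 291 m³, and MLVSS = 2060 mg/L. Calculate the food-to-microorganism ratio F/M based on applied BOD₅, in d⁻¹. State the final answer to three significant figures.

F/M ≈ 2.84 d⁻¹

Food-to-microorganism ratio F/M = Q S₀ / (V X) = 516 × 3300 / (291.0 × 2060) = 2.841 d⁻¹.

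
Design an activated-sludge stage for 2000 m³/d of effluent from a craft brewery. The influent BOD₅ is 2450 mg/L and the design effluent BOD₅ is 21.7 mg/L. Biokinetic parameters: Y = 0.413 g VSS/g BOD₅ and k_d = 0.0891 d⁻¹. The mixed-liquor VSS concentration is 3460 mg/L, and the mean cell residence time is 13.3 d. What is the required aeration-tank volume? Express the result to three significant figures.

V ≈ 3530 m³

Rearranging the biomass balance for a CMAS with decay, V = Y·Q·ΔS·θ_c / [X·(1+k_d θ_c)] = 0.413 × 2000 × (2450 − 21.7) × 13.3 / [3460 × (1 + 0.0891 × 13.3)] = 2.67×10^7 / 7560 = 3529 m³.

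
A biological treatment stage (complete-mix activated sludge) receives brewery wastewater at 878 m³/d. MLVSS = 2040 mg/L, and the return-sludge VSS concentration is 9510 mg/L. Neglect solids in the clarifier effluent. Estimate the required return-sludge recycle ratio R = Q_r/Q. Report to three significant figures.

R ≈ 0.273

Solids balance on the clarifier gives (1+R)X = R·X_r, so R = X/(X_r − X) = 2040 / (9510 − 2040) = 0.2731.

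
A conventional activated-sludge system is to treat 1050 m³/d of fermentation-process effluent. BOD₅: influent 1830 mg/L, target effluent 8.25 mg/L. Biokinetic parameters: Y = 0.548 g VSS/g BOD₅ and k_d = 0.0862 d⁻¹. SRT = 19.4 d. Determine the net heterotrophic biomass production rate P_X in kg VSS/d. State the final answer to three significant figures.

Correct the yield for decay: Y_obs = Y/(1 + k_d θ_c) = 0.548 / (1 + 0.0862 × 19.4) = 0.548 / 2.672 = 0.2051.
Q·(S₀ − S) = 1050 × (1830 − 8.25) × 10⁻³ = 1913 kg/d removed.
Biomass produced: P_X = Y_obs·Q·ΔS = 0.2051 × 1913 ≈ 392.3 kg VSS/d.

P_X ≈ 392 kg VSS/d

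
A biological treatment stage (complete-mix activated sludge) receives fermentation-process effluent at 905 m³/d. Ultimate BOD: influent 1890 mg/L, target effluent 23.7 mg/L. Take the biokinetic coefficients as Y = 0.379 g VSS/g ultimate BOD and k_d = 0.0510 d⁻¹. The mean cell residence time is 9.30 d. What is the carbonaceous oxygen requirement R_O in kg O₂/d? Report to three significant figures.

R_O ≈ 1070 kg O₂/d

Y_obs = Y / (1 + k_d θ_c) = 0.379 / (1 + 0.0510 × 9.30) = 0.379 / 1.474 = 0.2571.
ΔS = 1890 − 23.7 = 1866 mg/L, so the substrate removal rate is 905 × 1866/1000 = 1689 kg ultimate BOD/d.
P_X = Y_obs·Q·(S₀ − S) = 0.2571 × 1689 = 434.2 kg VSS/d.
R_O = Q·ΔS − 1.42 P_X = 1689 − 616.6 = 1072 kg O₂/d.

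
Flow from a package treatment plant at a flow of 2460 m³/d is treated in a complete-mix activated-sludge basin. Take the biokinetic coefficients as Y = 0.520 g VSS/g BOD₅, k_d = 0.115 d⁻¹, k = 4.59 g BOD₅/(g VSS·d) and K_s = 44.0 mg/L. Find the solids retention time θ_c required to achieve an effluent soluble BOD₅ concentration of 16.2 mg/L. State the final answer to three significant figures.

Specific growth rate at S = 16.2 mg/L: μ = YkS/(K_s+S) = 0.520·4.59·16.2/(44.0+16.2) = 0.6423 d⁻¹.
θ_c = 1/(μ − k_d) = 1/(0.6423 − 0.115) = 1/0.5273 = 1.896 d.

θ_c ≈ 1.90 d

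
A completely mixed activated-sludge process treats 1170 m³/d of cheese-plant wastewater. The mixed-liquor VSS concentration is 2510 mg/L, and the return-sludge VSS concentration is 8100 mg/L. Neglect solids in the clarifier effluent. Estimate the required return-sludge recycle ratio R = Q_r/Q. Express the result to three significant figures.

Mass balance around the secondary clarifier (neglecting effluent solids): R = X / (X_r − X) = 2510 / (8100 − 2510) = 0.4490.

R ≈ 0.449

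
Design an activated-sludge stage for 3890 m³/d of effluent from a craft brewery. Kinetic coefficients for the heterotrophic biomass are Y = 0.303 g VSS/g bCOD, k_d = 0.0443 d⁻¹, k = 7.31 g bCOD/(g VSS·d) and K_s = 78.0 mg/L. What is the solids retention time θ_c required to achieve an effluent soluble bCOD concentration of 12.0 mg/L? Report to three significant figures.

θ_c ≈ 3.98 d

At the target effluent, Y k S/(K_s+S) = 0.303×7.31×12.0/90.00 = 0.2953 d⁻¹.
1/θ_c = 0.2953 − 0.0443 = 0.2510 d⁻¹, so θ_c = 3.984 d.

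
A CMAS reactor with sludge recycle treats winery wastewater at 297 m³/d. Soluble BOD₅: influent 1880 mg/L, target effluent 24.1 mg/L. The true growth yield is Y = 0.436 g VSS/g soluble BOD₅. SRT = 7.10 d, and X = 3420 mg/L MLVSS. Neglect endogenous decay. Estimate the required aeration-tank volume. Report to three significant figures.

Biomass mass balance (decay neglected): V·X = Y·Q·(S₀ − S)·θ_c, so V = 0.436 × 297 × (1880 − 24.1) × 7.10 / 3420 = 498.9 m³.

V ≈ 499 m³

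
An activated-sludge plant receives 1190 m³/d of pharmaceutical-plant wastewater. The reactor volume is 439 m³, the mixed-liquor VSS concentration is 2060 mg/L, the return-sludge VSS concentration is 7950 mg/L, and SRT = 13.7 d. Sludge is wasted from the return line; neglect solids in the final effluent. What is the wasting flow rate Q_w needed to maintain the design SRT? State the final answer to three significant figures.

Q_w ≈ 8.30 m³/d

Q_w = (V·X)/(θ_c X_r) = 439.0 × 2060 / (13.7 × 7950) = 8.303 m³/d.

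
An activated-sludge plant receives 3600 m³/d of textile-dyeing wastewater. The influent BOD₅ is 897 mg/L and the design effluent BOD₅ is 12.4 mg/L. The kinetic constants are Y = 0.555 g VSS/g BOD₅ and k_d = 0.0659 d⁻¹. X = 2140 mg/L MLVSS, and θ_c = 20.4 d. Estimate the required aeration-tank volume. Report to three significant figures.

From the SRT design equation V = Y Q (S₀−S) θ_c / [X (1 + k_d θ_c)] = 0.555 × 3600 × (897 − 12.4) × 20.4 / [2140 × (1 + 0.0659 × 20.4)] = 3.61×10^7 / 5017 = 7187 m³.

V ≈ 7190 m³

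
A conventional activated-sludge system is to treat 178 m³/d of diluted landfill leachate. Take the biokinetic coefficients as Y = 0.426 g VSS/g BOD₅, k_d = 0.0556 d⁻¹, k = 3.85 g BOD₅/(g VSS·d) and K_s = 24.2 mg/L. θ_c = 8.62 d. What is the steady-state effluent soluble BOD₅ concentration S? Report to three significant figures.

For a completely mixed reactor with recycle the Lawrence–McCarty relation gives S = K_s·(1 + k_d·θ_c) / [θ_c·(Y·k − k_d) − 1] = 24.2 × (1 + 0.0556 × 8.62) / [8.62 × (0.426 × 3.85 − 0.0556) − 1] = 35.80 / 12.66 = 2.828 mg/L.

S ≈ 2.83 mg/L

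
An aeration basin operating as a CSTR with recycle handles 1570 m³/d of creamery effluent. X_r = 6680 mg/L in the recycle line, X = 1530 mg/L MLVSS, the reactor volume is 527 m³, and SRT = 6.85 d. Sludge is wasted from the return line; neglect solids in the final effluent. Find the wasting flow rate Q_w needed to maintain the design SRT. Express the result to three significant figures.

θ_c = V·X/(Q_w·X_r) when wasting from the recycle, so Q_w = V·X/(θ_c·X_r) = 527.0 × 1530 / (6.85 × 6680) = 17.62 m³/d.

Q_w ≈ 17.6 m³/d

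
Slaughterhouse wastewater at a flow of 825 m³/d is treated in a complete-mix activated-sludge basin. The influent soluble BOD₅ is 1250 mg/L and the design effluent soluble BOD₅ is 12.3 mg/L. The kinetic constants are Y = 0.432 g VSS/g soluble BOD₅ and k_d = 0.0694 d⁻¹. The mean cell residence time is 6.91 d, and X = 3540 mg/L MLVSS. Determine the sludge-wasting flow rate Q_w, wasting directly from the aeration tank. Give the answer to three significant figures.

Q_w ≈ 84.2 m³/d

From the SRT design equation V = Y Q (S₀−S) θ_c / [X (1 + k_d θ_c)] = 0.432 × 825 × (1250 − 12.3) × 6.91 / [3540 × (1 + 0.0694 × 6.91)] = 3.05×10^6 / 5238 = 582.0 m³.
Wasting from the aeration tank: Q_w = V / θ_c = 582.0 / 6.91 = 84.22 m³/d.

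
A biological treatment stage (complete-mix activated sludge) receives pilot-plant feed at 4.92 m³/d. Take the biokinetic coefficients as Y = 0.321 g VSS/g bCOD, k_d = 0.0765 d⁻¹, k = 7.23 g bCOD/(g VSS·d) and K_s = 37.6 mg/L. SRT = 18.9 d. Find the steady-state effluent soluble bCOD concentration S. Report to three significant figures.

S ≈ 2.22 mg/L

From the Monod/SRT balance for a CMAS, S = K_s·(1+k_d θ_c)/[θ_c·(Y k − k_d) − 1] = 37.6 × (1 + 0.0765 × 18.9) / [18.9 × (0.321 × 7.23 − 0.0765) − 1] = 91.96 / 41.42 = 2.220 mg/L.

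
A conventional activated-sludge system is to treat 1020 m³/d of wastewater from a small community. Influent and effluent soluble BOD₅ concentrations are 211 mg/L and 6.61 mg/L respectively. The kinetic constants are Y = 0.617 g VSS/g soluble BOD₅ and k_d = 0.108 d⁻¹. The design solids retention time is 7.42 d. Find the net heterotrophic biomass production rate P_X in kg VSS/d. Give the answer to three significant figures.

The observed yield is Y_obs = Y/(1 + k_d·θ_c) = 0.617 / (1 + 0.108 × 7.42) = 0.617 / 1.801 = 0.3425 g VSS per g soluble BOD₅ removed.
ΔS = 211 − 6.61 = 204.4 mg/L, so the substrate removal rate is 1020 × 204.4/1000 = 208.5 kg soluble BOD₅/d.
P_X = Y_obs · Q(S₀ − S) = 0.3425 × 208.5 = 71.41 kg VSS/d.

P_X ≈ 71.4 kg VSS/d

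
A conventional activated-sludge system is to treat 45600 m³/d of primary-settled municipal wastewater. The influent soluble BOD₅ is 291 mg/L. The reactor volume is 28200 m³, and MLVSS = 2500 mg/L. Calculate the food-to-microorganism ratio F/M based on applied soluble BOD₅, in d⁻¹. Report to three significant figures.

Food-to-microorganism ratio F/M = Q S₀ / (V X) = 45600 × 291 / (28200 × 2500) = 0.1882 d⁻¹.

F/M ≈ 0.188 d⁻¹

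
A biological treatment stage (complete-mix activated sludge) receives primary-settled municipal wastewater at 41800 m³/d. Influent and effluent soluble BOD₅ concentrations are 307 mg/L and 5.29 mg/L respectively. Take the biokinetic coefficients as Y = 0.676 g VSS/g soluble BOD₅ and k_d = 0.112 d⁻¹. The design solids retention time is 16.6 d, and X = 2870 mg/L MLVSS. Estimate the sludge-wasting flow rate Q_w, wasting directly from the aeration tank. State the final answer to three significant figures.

Steady-state biomass mass balance: V·X·(1 + k_d·θ_c) = Y·Q·(S₀ − S)·θ_c, so V = 0.676 × 41800 × (307 − 5.29) × 16.6 / [2870 × (1 + 0.112 × 16.6)] = 1.42×10^8 / 8206 = 17246 m³.
For wasting at MLVSS concentration, Q_w = V/θ_c = 17246/16.6 = 1039 m³/d.

Q_w ≈ 1040 m³/d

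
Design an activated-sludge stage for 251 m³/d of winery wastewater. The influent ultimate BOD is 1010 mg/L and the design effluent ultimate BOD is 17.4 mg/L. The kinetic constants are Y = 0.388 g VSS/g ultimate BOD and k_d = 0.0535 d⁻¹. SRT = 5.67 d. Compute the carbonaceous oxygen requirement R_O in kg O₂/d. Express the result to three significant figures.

R_O ≈ 144 kg O₂/d

Observed yield with endogenous decay: Y_obs = Y / (1 + k_d·θ_c) = 0.388 / (1 + 0.0535 × 5.67) = 0.388 / 1.303 = 0.2977 g VSS/g ultimate BOD.
Q·(S₀ − S) = 251 × (1010 − 17.4) × 10⁻³ = 249.1 kg/d removed.
Net sludge production P_X = 0.2977 × 249.1 = 74.17 kg VSS/d.
R_O = Q·(S₀ − S) − 1.42·P_X = 249.1 − 1.42 × 74.17 = 143.8 kg O₂/d.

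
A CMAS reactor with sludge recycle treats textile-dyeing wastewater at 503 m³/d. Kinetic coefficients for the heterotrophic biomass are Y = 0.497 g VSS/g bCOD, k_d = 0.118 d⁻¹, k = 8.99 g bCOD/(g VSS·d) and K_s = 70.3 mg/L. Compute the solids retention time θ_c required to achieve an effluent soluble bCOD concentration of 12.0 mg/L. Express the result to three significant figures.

Specific growth rate at S = 12.0 mg/L: μ = YkS/(K_s+S) = 0.497·8.99·12.0/(70.3+12.0) = 0.6515 d⁻¹.
1/θ_c = 0.6515 − 0.118 = 0.5335 d⁻¹, so θ_c = 1.875 d.

θ_c ≈ 1.87 d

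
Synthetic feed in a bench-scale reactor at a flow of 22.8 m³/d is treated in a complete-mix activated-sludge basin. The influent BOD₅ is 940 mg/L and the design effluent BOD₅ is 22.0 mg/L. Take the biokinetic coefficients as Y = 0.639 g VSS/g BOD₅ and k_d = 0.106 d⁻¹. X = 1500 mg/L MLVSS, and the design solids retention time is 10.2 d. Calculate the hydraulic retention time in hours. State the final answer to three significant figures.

Steady-state biomass mass balance: V·X·(1 + k_d·θ_c) = Y·Q·(S₀ − S)·θ_c, so V = 0.639 × 22.8 × (940 − 22.0) × 10.2 / [1500 × (1 + 0.106 × 10.2)] = 1.36×10^5 / 3122 = 43.70 m³.
τ = V/Q = 43.70/22.8 = 1.917 d, or 46.00 h.

τ ≈ 46.0 h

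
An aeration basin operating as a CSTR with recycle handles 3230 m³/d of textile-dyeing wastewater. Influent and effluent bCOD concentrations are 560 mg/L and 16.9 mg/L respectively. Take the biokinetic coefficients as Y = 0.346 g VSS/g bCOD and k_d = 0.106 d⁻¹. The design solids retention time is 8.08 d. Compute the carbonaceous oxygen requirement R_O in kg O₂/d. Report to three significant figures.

Y_obs = Y / (1 + k_d θ_c) = 0.346 / (1 + 0.106 × 8.08) = 0.346 / 1.856 = 0.1864.
Q·(S₀ − S) = 3230 × (560 − 16.9) × 10⁻³ = 1754 kg/d removed.
Net sludge production P_X = 0.1864 × 1754 = 326.9 kg VSS/d.
R_O = Q·(S₀ − S) − 1.42·P_X = 1754 − 1.42 × 326.9 = 1290 kg O₂/d.

R_O ≈ 1290 kg O₂/d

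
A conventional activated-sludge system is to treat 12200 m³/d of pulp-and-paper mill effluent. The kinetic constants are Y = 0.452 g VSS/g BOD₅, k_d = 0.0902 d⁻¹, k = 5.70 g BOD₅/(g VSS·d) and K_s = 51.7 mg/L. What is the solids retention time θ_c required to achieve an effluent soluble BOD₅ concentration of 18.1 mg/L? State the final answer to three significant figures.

From 1/θ_c = Y·k·S/(K_s + S) − k_d: Y·k·S/(K_s+S) = 0.452 × 5.70 × 18.1 / (51.7 + 18.1) = 0.6681 d⁻¹.
1/θ_c = 0.6681 − 0.0902 = 0.5779 d⁻¹, so θ_c = 1.730 d.

θ_c ≈ 1.73 d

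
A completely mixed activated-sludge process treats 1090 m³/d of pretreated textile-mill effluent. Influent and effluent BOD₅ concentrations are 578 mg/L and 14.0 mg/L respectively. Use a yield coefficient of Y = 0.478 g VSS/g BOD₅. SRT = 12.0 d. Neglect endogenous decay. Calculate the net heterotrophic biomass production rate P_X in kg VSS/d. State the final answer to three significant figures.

No decay correction is needed, so Y_obs = Y = 0.478.
ΔS = 578 − 14.0 = 564.0 mg/L, so the substrate removal rate is 1090 × 564.0/1000 = 614.8 kg BOD₅/d.
Net biomass production P_X = Y_obs × Q·(S₀ − S) = 0.4780 × 614.8 = 293.9 kg VSS/d.

P_X ≈ 294 kg VSS/d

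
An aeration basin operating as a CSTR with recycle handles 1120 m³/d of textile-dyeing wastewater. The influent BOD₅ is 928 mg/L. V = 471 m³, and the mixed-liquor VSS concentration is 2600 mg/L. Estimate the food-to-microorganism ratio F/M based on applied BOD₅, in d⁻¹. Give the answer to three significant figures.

F/M = Q·S₀ / (V·X) = 1120 × 928 / (471.0 × 2600) = 0.8487 g BOD₅·(g VSS·d)⁻¹.

F/M ≈ 0.849 d⁻¹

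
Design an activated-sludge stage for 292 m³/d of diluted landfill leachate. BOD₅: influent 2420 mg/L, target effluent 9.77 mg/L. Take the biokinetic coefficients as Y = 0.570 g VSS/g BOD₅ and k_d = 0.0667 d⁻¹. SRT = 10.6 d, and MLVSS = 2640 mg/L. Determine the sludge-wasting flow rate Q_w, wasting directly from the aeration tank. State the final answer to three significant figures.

From the SRT design equation V = Y Q (S₀−S) θ_c / [X (1 + k_d θ_c)] = 0.570 × 292 × (2420 − 9.77) × 10.6 / [2640 × (1 + 0.0667 × 10.6)] = 4.25×10^6 / 4507 = 943.6 m³.
For wasting at MLVSS concentration, Q_w = V/θ_c = 943.6/10.6 = 89.02 m³/d.

Q_w ≈ 89.0 m³/d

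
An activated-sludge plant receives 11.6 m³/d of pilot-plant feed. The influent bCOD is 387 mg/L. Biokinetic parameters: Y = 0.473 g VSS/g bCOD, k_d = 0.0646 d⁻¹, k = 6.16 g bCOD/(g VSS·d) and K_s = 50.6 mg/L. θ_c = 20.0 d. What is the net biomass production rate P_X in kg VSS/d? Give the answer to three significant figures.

Effluent substrate depends only on kinetics and SRT: S = K_s(1 + k_d θ_c) / [θ_c(Yk − k_d) − 1] = 50.6 × (1 + 0.0646 × 20.0) / [20.0 × (0.473 × 6.16 − 0.0646) − 1] = 116.0 / 55.98 = 2.072 mg/L.
Observed yield with endogenous decay: Y_obs = Y / (1 + k_d·θ_c) = 0.473 / (1 + 0.0646 × 20.0) = 0.473 / 2.292 = 0.2064 g VSS/g bCOD.
Mass of bCOD removed per day: Q(S₀ − S) = 11.6 × 384.9 g/m³ = 4.465 kg/d.
Net biomass production P_X = Y_obs × Q·(S₀ − S) = 0.2064 × 4.465 = 0.9215 kg VSS/d.

P_X ≈ 0.921 kg VSS/d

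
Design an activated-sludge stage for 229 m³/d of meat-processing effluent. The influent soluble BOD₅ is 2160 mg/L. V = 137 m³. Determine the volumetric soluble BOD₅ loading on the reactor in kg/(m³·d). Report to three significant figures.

Applied soluble BOD₅ load per unit volume = Q·S₀/V = (229 × 2160/1000)/137.0 = 3.611 kg soluble BOD₅·m⁻³·d⁻¹.

L_v ≈ 3.61 kg soluble BOD₅/(m³·d)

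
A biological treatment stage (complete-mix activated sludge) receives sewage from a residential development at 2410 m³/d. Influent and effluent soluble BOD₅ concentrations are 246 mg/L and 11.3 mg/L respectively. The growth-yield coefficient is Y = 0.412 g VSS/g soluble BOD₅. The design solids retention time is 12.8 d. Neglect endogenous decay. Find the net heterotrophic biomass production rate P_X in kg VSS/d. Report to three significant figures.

Since k_d ≈ 0, Y_obs = Y = 0.412 g VSS/g soluble BOD₅.
Mass of soluble BOD₅ removed per day: Q(S₀ − S) = 2410 × 234.7 g/m³ = 565.6 kg/d.
Net biomass production P_X = Y_obs × Q·(S₀ − S) = 0.4120 × 565.6 = 233.0 kg VSS/d.

P_X ≈ 233 kg VSS/d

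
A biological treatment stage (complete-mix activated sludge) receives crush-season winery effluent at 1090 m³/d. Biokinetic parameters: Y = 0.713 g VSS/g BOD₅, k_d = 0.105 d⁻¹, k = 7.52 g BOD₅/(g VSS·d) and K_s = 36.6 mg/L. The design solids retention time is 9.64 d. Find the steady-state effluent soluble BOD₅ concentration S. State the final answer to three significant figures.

S ≈ 1.48 mg/L

Effluent substrate depends only on kinetics and SRT: S = K_s(1 + k_d θ_c) / [θ_c(Yk − k_d) − 1] = 36.6 × (1 + 0.105 × 9.64) / [9.64 × (0.713 × 7.52 − 0.105) − 1] = 73.65 / 49.68 = 1.483 mg/L.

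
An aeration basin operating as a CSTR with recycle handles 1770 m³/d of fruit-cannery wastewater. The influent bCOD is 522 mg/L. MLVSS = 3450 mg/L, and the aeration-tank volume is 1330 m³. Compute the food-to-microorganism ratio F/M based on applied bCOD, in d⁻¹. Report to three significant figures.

Food-to-microorganism ratio F/M = Q S₀ / (V X) = 1770 × 522 / (1330 × 3450) = 0.2014 d⁻¹.

F/M ≈ 0.201 d⁻¹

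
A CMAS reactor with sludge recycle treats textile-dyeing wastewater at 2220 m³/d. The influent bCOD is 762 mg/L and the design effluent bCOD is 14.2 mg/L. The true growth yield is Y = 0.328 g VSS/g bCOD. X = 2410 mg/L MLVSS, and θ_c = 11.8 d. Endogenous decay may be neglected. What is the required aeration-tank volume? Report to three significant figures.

V ≈ 2670 m³

V·X = Y·Q·ΔS·θ_c gives V = 0.328 × 2220 × (762 − 14.2) × 11.8 / 2410 = 2666 m³.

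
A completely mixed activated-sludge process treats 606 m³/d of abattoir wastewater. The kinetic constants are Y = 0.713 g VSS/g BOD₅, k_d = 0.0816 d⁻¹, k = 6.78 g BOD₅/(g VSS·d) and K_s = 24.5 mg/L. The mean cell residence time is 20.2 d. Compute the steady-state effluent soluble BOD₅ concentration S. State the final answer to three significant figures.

S ≈ 0.683 mg/L

Effluent substrate depends only on kinetics and SRT: S = K_s(1 + k_d θ_c) / [θ_c(Yk − k_d) − 1] = 24.5 × (1 + 0.0816 × 20.2) / [20.2 × (0.713 × 6.78 − 0.0816) − 1] = 64.88 / 95.00 = 0.6830 mg/L.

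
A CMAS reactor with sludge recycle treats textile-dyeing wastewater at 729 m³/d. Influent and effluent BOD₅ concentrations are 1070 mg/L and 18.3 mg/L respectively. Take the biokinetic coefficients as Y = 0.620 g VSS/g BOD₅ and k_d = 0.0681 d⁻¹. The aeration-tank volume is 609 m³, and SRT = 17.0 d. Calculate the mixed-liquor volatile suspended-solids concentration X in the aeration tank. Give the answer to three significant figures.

X ≈ 6150 mg/L

Solving the biomass balance for X: X = Y Q (S₀−S) θ_c / [V (1+k_d θ_c)] = 0.620 × 729 × (1070 − 18.3) × 17.0 / [609 × (1 + 0.0681 × 17.0)] = 6150 mg/L.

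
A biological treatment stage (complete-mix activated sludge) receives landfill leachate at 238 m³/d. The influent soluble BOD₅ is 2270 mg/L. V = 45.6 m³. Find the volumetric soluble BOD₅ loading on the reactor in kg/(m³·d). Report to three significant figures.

L_v ≈ 11.8 kg soluble BOD₅/(m³·d)

Volumetric loading L_v = Q·S₀ / V = 238 × 2270 g/m³ / 45.60 m³ = 11848 g/(m³·d) = 11.85 kg soluble BOD₅/(m³·d).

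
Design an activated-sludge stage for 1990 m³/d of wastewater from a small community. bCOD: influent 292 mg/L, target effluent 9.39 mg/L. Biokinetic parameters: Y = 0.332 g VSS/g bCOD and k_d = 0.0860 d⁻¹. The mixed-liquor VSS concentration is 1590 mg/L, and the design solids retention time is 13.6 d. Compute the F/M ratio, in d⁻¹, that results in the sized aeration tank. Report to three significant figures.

F/M ≈ 0.496 d⁻¹

From the SRT design equation V = Y Q (S₀−S) θ_c / [X (1 + k_d θ_c)] = 0.332 × 1990 × (292 − 9.39) × 13.6 / [1590 × (1 + 0.0860 × 13.6)] = 2.54×10^6 / 3450 = 736.1 m³.
Food-to-microorganism ratio F/M = Q S₀ / (V X) = 1990 × 292 / (736.1 × 1590) = 0.4965 d⁻¹.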